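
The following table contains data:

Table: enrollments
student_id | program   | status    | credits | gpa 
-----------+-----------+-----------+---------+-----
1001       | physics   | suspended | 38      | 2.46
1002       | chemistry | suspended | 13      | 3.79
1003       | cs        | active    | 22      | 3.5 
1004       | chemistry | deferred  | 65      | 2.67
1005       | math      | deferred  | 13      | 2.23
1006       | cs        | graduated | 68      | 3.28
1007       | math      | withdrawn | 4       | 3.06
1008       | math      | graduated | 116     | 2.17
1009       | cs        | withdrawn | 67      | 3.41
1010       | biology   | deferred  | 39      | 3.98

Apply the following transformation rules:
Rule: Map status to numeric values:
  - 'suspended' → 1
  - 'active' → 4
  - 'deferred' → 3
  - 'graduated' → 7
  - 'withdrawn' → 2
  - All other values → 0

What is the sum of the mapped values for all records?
33

Step 1: Apply mapping to each record
Step 2: Count by status:
  'suspended': 2 records × 1 = 2
  'active': 1 records × 4 = 4
  'deferred': 3 records × 3 = 9
  'graduated': 2 records × 7 = 14
  'withdrawn': 2 records × 2 = 4
Step 3: Sum all mapped values = 33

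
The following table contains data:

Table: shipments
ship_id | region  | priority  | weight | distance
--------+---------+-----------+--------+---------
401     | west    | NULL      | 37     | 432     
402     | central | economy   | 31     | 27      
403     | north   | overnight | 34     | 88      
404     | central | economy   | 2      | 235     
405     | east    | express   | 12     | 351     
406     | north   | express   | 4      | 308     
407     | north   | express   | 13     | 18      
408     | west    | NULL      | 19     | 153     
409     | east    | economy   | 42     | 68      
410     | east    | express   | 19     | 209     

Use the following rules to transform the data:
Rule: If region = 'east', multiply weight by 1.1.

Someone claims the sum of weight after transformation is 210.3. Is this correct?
No, the correct result is 220.3.

Step 1: Calculate the correct sum after transformation
Step 2: Apply multiplier 1.1 to records where region = 'east'
Step 3: Correct result = 220.3
Step 4: Claimed result = 210.3
Step 5: 220.3 ≠ 210.3
Conclusion: The claimed result is incorrect. The correct answer is 220.3.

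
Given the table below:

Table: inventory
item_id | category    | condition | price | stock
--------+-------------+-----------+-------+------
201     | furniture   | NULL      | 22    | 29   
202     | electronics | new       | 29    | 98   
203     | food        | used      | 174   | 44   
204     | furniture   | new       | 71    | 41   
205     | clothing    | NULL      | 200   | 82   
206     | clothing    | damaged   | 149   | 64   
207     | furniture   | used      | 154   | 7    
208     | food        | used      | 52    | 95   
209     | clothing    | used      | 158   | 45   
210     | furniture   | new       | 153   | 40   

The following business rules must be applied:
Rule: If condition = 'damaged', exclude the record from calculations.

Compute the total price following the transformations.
1013

Step 1: Identify records where condition = 'damaged'
Step 2: The excluded records sum to 149
Step 3: Original total price = 1162
Step 4: Remaining total = 1162 - 149 = 1013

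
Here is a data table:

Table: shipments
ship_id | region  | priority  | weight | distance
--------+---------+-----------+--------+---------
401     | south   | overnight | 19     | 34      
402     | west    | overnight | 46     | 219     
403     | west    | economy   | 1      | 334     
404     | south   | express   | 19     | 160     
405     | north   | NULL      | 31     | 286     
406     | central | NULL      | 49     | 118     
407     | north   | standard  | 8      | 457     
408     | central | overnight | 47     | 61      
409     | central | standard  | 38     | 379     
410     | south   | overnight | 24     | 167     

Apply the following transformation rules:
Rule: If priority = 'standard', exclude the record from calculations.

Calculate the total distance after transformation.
1379

Step 1: Identify records where priority = 'standard'
Step 2: The excluded records sum to 836
Step 3: Original total distance = 2215
Step 4: Remaining total = 2215 - 836 = 1379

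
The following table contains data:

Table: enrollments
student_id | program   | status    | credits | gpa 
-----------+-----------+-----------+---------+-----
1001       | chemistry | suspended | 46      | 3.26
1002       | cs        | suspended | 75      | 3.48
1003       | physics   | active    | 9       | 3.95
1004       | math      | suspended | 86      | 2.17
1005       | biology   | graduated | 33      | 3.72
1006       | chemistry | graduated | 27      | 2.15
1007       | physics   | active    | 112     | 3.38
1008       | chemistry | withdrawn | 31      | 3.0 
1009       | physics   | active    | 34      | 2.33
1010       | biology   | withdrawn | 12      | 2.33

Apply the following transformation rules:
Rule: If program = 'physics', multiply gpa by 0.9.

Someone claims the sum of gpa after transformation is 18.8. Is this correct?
No, the correct result is 28.8.

Step 1: Calculate the correct sum after transformation
Step 2: Apply multiplier 0.9 to records where program = 'physics'
Step 3: Correct result = 28.8
Step 4: Claimed result = 18.8
Step 5: 28.8 ≠ 18.8
Conclusion: The claimed result is incorrect. The correct answer is 28.8.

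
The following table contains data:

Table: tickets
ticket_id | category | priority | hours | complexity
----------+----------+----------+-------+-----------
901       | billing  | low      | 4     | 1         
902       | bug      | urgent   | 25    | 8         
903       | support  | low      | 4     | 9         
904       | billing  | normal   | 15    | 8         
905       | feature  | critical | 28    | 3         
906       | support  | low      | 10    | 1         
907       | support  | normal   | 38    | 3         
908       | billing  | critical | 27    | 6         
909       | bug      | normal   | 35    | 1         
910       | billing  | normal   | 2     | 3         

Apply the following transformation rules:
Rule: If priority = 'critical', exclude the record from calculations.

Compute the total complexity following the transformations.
34

Step 1: Identify records where priority = 'critical'
Step 2: The excluded records sum to 9
Step 3: Original total complexity = 43
Step 4: Remaining total = 43 - 9 = 34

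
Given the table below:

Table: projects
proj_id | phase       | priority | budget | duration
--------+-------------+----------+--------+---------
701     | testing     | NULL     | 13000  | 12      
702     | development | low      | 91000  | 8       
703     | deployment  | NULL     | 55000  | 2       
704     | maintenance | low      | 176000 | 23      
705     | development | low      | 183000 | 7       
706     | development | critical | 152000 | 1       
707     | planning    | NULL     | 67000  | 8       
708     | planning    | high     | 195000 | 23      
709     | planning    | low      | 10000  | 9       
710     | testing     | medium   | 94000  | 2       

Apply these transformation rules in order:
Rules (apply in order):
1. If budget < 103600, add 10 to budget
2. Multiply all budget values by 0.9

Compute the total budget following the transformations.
932454.0

Step 1: Apply Rule 1 - Add 10 to records with budget < 103600
  - 6 records affected: 330000 + (6 × 10) = 330060
  - Unaffected records: 706000
  - Sum after Rule 1: 1036060
Step 2: Apply Rule 2 - Multiply all by 0.9
  - 1036060 × 0.9 = 932454.0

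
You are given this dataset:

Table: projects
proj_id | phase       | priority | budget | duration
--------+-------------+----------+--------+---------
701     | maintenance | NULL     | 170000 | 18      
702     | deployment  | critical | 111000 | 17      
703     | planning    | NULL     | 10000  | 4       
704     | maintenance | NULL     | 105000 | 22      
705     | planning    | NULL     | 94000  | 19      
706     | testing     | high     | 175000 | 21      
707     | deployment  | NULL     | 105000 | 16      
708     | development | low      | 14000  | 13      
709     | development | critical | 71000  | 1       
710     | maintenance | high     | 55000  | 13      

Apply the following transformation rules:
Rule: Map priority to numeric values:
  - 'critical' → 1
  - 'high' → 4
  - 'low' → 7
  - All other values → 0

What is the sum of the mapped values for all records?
17

Step 1: Apply mapping to each record
Step 2: Count by status:
  'critical': 2 records × 1 = 2
  'high': 2 records × 4 = 8
  'low': 1 records × 7 = 7
Step 3: Sum all mapped values = 17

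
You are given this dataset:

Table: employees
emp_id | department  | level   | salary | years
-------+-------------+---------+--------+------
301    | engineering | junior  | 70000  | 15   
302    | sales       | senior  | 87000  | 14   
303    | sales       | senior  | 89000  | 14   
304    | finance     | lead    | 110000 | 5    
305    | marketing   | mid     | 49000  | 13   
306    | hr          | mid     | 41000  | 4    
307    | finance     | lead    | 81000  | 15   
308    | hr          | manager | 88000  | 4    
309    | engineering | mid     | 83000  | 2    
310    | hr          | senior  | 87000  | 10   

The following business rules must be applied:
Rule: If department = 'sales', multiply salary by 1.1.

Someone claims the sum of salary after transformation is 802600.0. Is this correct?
Yes, the result is correct.

Step 1: Calculate the correct sum after transformation
Step 2: Apply multiplier 1.1 to records where department = 'sales'
Step 3: Correct result = 802600.0
Step 4: Claimed result = 802600.0
Step 5: 802600.0 = 802600.0 ✓
Conclusion: The claimed result is correct.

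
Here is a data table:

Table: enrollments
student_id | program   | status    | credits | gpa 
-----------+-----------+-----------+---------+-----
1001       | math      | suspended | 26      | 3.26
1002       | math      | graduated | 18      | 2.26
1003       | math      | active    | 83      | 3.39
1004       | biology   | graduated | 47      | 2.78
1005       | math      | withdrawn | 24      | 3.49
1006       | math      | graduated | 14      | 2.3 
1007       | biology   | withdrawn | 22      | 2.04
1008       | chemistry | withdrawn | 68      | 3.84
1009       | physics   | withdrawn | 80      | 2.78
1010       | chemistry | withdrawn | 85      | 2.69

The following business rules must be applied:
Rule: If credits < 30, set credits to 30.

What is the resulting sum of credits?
513

Step 1: 5 records have credits < 30
Step 2: These records originally summed to 104
Step 3: After setting to minimum: 5 × 30 = 150
Step 4: Unaffected records sum: 363
Step 5: Final sum = 150 + 363 = 513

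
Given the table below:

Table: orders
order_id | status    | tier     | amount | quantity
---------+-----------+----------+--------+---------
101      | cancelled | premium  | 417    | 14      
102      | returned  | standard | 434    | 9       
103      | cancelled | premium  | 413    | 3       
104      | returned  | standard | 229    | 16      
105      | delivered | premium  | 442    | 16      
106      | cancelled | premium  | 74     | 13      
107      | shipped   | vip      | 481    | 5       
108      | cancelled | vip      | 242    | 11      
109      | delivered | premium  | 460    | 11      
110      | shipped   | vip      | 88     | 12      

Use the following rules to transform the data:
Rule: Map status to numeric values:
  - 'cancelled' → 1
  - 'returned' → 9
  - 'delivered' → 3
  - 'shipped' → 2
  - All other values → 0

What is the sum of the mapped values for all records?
32

Step 1: Apply mapping to each record
Step 2: Count by status:
  'cancelled': 4 records × 1 = 4
  'returned': 2 records × 9 = 18
  'delivered': 2 records × 3 = 6
  'shipped': 2 records × 2 = 4
Step 3: Sum all mapped values = 32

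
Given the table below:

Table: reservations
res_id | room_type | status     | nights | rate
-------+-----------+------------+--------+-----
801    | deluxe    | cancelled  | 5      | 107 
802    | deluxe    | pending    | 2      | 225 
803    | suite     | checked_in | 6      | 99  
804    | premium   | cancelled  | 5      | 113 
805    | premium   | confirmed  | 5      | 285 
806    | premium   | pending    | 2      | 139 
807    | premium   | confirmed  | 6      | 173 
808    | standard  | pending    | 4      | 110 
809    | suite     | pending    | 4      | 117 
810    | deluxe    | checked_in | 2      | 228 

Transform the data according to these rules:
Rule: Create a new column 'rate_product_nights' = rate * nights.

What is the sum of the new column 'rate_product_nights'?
6249

Step 1: For each record, compute rate * nights
Example calculations:
  107 * 5 = 535
  225 * 2 = 450
  99 * 6 = 594
  ...
Step 2: Sum all derived values
Step 3: Total = 6249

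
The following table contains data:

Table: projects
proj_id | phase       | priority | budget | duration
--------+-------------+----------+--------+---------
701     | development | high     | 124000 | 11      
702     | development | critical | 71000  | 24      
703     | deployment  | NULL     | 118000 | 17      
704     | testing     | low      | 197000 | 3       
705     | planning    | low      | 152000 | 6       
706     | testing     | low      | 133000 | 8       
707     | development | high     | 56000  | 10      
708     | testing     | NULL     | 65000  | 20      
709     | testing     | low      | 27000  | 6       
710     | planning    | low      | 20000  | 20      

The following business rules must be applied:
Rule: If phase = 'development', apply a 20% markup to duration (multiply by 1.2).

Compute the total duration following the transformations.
134.0

Step 1: Records with phase = 'development' have total duration = 45
Step 2: Apply multiplier: 45 × 1.2 = 54.0
Step 3: Other records total: 80
Step 4: Final sum = 54.0 + 80 = 134.0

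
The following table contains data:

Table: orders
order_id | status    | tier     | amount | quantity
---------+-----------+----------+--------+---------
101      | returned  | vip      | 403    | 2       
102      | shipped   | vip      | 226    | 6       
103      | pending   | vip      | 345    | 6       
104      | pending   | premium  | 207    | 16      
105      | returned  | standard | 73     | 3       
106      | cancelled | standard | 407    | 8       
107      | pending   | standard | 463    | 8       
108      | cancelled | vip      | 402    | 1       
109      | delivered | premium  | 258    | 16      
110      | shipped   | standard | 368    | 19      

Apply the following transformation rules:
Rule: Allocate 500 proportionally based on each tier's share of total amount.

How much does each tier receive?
premium: 73.76, standard: 207.96, vip: 218.27

Step 1: Calculate total amount = 3152
Step 2: Calculate each tier's proportion:
  premium: 465/3152 = 14.75% → 73.76
  standard: 1311/3152 = 41.59% → 207.96
  vip: 1376/3152 = 43.65% → 218.27
Step 3: Verify: sum of allocations ≈ 500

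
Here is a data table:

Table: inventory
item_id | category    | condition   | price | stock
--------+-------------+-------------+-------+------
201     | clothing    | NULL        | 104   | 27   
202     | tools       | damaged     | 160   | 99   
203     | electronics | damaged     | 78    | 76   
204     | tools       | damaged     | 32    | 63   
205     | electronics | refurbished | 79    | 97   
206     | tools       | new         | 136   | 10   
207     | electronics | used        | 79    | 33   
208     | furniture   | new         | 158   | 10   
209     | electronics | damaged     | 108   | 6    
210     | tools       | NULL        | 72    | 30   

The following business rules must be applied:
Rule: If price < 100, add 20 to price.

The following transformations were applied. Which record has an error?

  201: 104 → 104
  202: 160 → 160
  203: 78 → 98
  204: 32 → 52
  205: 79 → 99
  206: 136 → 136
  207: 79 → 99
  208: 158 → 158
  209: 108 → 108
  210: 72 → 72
Record 210 has an error. The correct transformed value should be 92, not 72.

Step 1: Check each record against the rule
Step 2: Record 210 has price = 72
Step 3: Since 72 < 100, the bonus should have been applied
Step 4: Correct value = 92, but claimed value = 72
Conclusion: Record 210 has the error.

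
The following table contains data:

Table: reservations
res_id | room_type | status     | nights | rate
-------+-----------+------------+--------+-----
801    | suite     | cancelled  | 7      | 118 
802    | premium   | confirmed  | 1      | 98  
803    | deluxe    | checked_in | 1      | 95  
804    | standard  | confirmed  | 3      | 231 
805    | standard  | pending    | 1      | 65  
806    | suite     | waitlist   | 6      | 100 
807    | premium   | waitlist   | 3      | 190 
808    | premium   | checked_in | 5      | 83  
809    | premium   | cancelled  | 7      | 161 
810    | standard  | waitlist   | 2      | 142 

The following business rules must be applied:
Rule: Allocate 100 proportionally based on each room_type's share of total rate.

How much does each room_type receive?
deluxe: 7.4, premium: 41.47, standard: 34.14, suite: 16.99

Step 1: Calculate total rate = 1283
Step 2: Calculate each room_type's proportion:
  deluxe: 95/1283 = 7.40% → 7.4
  premium: 532/1283 = 41.47% → 41.47
  standard: 438/1283 = 34.14% → 34.14
  suite: 218/1283 = 16.99% → 16.99
Step 3: Verify: sum of allocations ≈ 100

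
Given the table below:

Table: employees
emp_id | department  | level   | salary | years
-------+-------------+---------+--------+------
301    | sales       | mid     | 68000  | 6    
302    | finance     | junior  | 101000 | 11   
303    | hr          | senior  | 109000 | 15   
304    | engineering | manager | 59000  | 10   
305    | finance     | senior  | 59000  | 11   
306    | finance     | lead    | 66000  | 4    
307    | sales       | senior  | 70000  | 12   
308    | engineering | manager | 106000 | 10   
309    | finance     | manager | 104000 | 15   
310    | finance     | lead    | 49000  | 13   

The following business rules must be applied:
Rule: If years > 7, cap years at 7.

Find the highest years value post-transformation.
7

Step 1: Original maximum years = 15
Step 2: Apply cap at 7
Step 3: 8 records had years > 7 and were capped
Step 4: Maximum after transformation = 7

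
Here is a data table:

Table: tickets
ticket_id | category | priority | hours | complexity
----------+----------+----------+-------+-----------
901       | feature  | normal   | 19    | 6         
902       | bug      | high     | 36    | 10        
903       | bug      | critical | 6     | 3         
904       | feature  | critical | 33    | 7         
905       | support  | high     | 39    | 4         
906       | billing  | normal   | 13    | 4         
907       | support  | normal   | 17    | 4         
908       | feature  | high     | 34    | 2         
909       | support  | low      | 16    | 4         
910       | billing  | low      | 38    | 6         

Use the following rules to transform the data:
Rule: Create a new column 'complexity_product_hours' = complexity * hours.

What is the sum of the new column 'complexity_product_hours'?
1359

Step 1: For each record, compute complexity * hours
Example calculations:
  6 * 19 = 114
  10 * 36 = 360
  3 * 6 = 18
  ...
Step 2: Sum all derived values
Step 3: Total = 1359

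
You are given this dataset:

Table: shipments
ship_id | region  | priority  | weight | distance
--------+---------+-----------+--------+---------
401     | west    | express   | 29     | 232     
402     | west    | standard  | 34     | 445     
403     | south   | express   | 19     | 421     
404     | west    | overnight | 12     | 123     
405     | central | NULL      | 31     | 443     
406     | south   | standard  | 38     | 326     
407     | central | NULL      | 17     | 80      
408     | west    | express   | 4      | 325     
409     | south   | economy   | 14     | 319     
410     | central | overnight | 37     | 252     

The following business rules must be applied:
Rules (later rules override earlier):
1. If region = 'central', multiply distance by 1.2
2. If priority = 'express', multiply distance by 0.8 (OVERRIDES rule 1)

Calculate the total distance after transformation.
2925.4

Step 1: Rule 2 takes priority for records with priority = 'express'
  - 3 records: 978 × 0.8 = 782.4
Step 2: Rule 1 applies to remaining records with region = 'central'
  - 3 records: 775 × 1.2 = 930.0
Step 3: Other records unchanged: 1213
Step 4: Final sum = 782.4 + 930.0 + 1213 = 2925.4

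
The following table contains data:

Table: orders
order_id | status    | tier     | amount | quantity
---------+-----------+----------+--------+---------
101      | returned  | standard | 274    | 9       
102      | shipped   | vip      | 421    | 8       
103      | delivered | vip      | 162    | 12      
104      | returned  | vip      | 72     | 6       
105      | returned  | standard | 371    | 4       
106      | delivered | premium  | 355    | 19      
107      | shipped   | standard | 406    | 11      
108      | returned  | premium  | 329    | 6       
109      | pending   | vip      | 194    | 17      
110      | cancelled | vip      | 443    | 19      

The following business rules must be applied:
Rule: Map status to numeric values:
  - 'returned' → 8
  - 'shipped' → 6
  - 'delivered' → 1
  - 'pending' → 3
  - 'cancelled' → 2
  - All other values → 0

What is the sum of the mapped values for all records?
51

Step 1: Apply mapping to each record
Step 2: Count by status:
  'returned': 4 records × 8 = 32
  'shipped': 2 records × 6 = 12
  'delivered': 2 records × 1 = 2
  'pending': 1 records × 3 = 3
  'cancelled': 1 records × 2 = 2
Step 3: Sum all mapped values = 51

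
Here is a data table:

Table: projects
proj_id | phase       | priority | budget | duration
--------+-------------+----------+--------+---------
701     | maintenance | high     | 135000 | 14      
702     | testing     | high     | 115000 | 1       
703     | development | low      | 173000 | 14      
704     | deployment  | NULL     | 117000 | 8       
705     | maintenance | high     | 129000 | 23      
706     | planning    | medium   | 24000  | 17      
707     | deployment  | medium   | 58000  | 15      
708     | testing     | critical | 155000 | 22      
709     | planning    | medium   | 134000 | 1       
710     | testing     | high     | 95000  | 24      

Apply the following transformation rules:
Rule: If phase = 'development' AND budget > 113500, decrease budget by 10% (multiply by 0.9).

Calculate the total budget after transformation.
1117700.0

Step 1: Find records where phase = 'development' AND budget > 113500
Step 2: 1 records match, summing to 173000
Step 3: After multiplier: 173000 × 0.9 = 155700.0
Step 4: Unaffected records sum: 962000
Step 5: Final sum = 155700.0 + 962000 = 1117700.0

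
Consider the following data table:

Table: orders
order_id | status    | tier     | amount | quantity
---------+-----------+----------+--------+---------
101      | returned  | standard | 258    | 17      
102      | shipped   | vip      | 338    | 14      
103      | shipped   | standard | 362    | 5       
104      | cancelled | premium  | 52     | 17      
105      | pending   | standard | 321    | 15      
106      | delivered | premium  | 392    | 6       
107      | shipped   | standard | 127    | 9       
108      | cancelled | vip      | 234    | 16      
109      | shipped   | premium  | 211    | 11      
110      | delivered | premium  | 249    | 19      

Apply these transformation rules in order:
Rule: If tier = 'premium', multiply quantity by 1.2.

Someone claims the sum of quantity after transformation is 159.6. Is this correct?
No, the correct result is 139.6.

Step 1: Calculate the correct sum after transformation
Step 2: Apply multiplier 1.2 to records where tier = 'premium'
Step 3: Correct result = 139.6
Step 4: Claimed result = 159.6
Step 5: 139.6 ≠ 159.6
Conclusion: The claimed result is incorrect. The correct answer is 139.6.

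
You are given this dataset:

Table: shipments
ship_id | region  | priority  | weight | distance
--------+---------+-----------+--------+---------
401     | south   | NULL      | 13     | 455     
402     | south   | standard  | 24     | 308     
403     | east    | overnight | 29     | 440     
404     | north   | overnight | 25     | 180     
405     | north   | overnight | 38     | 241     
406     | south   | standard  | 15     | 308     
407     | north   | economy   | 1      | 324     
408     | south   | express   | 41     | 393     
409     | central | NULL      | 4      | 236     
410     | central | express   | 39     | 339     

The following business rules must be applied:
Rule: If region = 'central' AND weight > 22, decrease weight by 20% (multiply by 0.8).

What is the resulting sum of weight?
221.2

Step 1: Find records where region = 'central' AND weight > 22
Step 2: 1 records match, summing to 39
Step 3: After multiplier: 39 × 0.8 = 31.2
Step 4: Unaffected records sum: 190
Step 5: Final sum = 31.2 + 190 = 221.2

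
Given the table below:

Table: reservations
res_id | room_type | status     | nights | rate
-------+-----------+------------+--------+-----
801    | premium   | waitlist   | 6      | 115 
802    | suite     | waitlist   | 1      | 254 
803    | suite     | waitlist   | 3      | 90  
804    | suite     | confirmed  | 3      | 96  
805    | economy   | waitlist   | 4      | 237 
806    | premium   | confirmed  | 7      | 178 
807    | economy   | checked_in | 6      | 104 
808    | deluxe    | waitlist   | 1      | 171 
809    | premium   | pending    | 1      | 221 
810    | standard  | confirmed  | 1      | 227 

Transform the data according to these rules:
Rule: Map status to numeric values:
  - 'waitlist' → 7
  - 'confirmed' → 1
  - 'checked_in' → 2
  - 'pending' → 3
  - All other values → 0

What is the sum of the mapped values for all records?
43

Step 1: Apply mapping to each record
Step 2: Count by status:
  'waitlist': 5 records × 7 = 35
  'confirmed': 3 records × 1 = 3
  'checked_in': 1 records × 2 = 2
  'pending': 1 records × 3 = 3
Step 3: Sum all mapped values = 43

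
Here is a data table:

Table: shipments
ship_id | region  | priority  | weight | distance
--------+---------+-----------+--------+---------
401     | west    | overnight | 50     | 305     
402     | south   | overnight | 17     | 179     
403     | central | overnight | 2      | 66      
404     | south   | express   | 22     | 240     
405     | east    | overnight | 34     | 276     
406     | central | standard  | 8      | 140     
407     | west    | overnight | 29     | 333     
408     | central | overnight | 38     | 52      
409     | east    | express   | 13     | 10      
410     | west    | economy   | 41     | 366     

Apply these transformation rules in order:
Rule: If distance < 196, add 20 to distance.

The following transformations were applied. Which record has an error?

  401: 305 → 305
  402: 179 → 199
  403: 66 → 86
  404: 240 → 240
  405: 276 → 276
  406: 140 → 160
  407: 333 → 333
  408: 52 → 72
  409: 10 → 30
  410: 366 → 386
Record 410 has an error. The correct transformed value should be 366, not 386.

Step 1: Check each record against the rule
Step 2: Record 410 has distance = 366
Step 3: Since 366 >= 196, the bonus should not have been applied
Step 4: Correct value = 366, but claimed value = 386
Conclusion: Record 410 has the error.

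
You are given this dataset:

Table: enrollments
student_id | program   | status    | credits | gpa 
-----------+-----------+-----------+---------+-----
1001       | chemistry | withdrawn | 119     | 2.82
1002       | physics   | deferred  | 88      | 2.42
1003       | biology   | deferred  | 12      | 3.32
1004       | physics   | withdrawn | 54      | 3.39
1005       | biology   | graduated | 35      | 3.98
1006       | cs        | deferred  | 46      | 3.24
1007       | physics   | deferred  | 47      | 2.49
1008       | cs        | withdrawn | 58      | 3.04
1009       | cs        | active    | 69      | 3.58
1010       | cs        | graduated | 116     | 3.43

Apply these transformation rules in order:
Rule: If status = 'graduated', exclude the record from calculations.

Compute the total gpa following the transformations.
24.3

Step 1: Identify records where status = 'graduated'
Step 2: The excluded records sum to 7.41
Step 3: Original total gpa = 31.71
Step 4: Remaining total = 31.71 - 7.41 = 24.3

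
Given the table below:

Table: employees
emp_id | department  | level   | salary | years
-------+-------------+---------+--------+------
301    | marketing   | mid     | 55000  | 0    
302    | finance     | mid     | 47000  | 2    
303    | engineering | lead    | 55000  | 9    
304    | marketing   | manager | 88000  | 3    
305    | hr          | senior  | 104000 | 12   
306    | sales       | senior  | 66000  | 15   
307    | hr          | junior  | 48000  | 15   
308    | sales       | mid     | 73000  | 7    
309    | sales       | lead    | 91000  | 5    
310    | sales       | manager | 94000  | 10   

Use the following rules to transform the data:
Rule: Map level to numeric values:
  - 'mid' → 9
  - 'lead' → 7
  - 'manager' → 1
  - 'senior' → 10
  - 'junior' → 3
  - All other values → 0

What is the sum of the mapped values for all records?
66

Step 1: Apply mapping to each record
Step 2: Count by status:
  'mid': 3 records × 9 = 27
  'lead': 2 records × 7 = 14
  'manager': 2 records × 1 = 2
  'senior': 2 records × 10 = 20
  'junior': 1 records × 3 = 3
Step 3: Sum all mapped values = 66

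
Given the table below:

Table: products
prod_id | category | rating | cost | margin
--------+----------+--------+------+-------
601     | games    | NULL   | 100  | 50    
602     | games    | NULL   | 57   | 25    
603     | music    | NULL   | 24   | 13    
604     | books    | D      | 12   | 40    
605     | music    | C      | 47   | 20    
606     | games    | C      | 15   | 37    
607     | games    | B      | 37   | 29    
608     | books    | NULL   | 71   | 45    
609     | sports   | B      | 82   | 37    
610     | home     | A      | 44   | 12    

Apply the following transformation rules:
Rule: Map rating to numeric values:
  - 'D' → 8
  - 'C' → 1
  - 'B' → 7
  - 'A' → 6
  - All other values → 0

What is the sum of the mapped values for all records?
30

Step 1: Apply mapping to each record
Step 2: Count by status:
  'D': 1 records × 8 = 8
  'C': 2 records × 1 = 2
  'B': 2 records × 7 = 14
  'A': 1 records × 6 = 6
Step 3: Sum all mapped values = 30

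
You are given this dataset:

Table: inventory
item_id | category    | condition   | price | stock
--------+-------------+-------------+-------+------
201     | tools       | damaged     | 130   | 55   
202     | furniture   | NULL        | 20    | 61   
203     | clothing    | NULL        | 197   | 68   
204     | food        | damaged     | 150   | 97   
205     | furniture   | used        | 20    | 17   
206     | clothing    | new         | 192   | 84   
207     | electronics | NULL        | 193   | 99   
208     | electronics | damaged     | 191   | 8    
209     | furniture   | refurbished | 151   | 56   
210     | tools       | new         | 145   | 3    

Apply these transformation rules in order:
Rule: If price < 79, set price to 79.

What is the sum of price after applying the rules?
1507

Step 1: 2 records have price < 79
Step 2: These records originally summed to 40
Step 3: After setting to minimum: 2 × 79 = 158
Step 4: Unaffected records sum: 1349
Step 5: Final sum = 158 + 1349 = 1507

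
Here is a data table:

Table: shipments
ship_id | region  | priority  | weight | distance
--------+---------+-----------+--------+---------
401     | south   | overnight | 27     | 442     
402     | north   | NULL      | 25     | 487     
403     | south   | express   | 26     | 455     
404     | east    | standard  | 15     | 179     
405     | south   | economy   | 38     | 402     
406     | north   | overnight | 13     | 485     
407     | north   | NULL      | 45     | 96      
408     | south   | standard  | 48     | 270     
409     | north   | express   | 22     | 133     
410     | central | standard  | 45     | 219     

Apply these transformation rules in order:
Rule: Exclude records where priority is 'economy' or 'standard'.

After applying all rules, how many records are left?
6

Step 1: Count records to exclude
  - 1 (economy) + 3 (standard) = 4 records
Step 2: Total records: 10
Step 3: Remaining = 10 - 4 = 6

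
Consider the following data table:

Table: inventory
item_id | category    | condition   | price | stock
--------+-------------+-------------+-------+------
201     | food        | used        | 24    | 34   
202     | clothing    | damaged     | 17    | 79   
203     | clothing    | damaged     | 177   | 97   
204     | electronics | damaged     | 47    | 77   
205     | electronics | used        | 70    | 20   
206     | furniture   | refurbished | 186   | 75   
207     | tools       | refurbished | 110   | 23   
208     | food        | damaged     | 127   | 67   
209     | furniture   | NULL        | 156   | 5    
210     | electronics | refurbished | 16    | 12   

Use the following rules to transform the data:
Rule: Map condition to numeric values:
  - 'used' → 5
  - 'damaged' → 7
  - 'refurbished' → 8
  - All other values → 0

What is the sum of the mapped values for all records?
62

Step 1: Apply mapping to each record
Step 2: Count by status:
  'used': 2 records × 5 = 10
  'damaged': 4 records × 7 = 28
  'refurbished': 3 records × 8 = 24
Step 3: Sum all mapped values = 62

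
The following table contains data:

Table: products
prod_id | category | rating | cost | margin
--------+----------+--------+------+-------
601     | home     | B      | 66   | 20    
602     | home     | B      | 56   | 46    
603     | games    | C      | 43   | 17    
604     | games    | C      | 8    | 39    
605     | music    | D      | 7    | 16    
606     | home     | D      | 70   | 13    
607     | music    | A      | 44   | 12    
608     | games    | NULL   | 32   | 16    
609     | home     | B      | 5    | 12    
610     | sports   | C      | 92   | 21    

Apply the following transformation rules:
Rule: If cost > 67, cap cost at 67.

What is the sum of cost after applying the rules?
395

Step 1: 2 records have cost > 67
Step 2: These records originally summed to 162
Step 3: After capping: 2 × 67 = 134
Step 4: Unaffected records sum: 261
Step 5: Final sum = 134 + 261 = 395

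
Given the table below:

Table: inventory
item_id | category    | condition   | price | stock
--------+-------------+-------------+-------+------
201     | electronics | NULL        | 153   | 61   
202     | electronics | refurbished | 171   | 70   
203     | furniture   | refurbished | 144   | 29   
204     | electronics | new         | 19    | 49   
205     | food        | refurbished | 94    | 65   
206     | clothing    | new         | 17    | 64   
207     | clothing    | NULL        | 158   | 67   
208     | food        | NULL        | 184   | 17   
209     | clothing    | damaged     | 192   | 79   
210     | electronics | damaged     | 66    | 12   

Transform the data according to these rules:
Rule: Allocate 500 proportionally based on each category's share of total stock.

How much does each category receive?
clothing: 204.68, electronics: 187.13, food: 79.92, furniture: 28.27

Step 1: Calculate total stock = 513
Step 2: Calculate each category's proportion:
  clothing: 210/513 = 40.94% → 204.68
  electronics: 192/513 = 37.43% → 187.13
  food: 82/513 = 15.98% → 79.92
  furniture: 29/513 = 5.65% → 28.27
Step 3: Verify: sum of allocations ≈ 500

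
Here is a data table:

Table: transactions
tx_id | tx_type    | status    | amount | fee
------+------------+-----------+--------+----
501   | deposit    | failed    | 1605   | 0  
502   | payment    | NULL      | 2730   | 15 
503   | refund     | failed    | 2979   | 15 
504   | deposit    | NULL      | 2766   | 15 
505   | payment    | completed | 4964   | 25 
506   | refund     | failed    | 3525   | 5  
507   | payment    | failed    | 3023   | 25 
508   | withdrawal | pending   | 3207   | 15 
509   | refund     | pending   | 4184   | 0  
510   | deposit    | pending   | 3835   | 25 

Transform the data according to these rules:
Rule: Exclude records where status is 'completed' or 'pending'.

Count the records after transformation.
6

Step 1: Count records to exclude
  - 1 (completed) + 3 (pending) = 4 records
Step 2: Total records: 10
Step 3: Remaining = 10 - 4 = 6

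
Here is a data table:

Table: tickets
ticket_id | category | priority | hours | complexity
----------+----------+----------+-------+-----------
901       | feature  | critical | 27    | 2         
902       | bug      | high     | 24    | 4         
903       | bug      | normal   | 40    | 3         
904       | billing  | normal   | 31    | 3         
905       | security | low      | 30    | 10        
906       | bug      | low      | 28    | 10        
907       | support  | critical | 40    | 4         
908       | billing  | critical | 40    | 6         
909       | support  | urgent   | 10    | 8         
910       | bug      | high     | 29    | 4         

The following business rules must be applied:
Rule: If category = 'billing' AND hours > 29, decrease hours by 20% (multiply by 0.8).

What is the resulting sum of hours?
284.8

Step 1: Find records where category = 'billing' AND hours > 29
Step 2: 2 records match, summing to 71
Step 3: After multiplier: 71 × 0.8 = 56.8
Step 4: Unaffected records sum: 228
Step 5: Final sum = 56.8 + 228 = 284.8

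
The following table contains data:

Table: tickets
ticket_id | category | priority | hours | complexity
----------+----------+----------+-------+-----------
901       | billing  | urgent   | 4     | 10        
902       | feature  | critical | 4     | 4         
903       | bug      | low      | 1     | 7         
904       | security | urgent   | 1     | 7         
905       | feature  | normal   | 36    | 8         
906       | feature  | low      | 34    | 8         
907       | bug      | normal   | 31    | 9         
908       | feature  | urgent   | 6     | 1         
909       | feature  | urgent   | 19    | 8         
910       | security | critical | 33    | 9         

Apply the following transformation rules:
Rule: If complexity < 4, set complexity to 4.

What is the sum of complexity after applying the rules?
74

Step 1: 1 records have complexity < 4
Step 2: These records originally summed to 1
Step 3: After setting to minimum: 1 × 4 = 4
Step 4: Unaffected records sum: 70
Step 5: Final sum = 4 + 70 = 74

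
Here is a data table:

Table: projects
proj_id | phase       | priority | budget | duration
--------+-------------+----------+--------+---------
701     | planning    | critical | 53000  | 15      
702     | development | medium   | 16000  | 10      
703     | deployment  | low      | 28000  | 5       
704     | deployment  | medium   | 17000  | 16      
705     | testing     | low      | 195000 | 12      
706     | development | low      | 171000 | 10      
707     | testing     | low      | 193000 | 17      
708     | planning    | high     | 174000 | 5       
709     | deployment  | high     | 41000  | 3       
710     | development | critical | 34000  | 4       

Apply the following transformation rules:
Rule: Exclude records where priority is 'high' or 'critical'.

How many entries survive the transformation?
6

Step 1: Count records to exclude
  - 2 (high) + 2 (critical) = 4 records
Step 2: Total records: 10
Step 3: Remaining = 10 - 4 = 6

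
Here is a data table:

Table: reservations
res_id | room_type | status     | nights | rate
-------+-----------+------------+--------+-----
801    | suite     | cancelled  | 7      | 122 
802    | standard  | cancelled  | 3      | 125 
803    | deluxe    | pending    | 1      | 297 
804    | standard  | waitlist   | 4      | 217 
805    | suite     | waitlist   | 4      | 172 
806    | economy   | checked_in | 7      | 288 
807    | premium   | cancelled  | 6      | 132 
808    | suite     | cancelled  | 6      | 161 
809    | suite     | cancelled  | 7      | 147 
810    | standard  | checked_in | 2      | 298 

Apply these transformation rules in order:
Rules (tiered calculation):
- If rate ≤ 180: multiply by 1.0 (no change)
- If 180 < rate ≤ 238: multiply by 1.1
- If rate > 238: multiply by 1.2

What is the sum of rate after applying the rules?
2157.3

Step 1: Tier 1 (rate ≤ 180): 6 records, sum = 859 × 1.0 = 859.0
Step 2: Tier 2 (180 < rate ≤ 238): 1 records, sum = 217 × 1.1 = 238.7
Step 3: Tier 3 (rate > 238): 3 records, sum = 883 × 1.2 = 1059.6
Step 4: Final sum = 859.0 + 238.7 + 1059.6 = 2157.3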